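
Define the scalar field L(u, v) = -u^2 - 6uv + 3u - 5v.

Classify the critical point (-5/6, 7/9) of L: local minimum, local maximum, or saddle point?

The Hessian of L is constant: H = [[-2, -6], [-6, 0]].
det(H) = (-2)·0 − (-6)² = -36.
Since det(H) < 0, H is indefinite and the critical point is a saddle point.

saddle point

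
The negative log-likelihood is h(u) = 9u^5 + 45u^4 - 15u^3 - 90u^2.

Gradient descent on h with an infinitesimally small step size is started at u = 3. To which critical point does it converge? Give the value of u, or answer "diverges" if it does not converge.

1

h'(u) = 45u(u - 1)(u + 1)(u + 4), so h'(3) = 7560.
Gradient descent moves in the -h' direction, i.e. u is decreasing.
The nearest critical point in that direction is u = 1, where h'' = 450 > 0 (a local minimum). The iterate converges there.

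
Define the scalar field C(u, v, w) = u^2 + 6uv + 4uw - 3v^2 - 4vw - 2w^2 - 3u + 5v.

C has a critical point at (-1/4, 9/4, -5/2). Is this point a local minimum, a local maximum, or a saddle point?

saddle point

The Hessian is constant: H = [[2, 6, 4], [6, -6, -4], [4, -4, -4]].
Leading principal minors: Δ₁ = 2, Δ₂ = -48, Δ₃ = 64.
The minors fit neither the all-positive nor the alternating-sign pattern, so H is indefinite: a saddle point.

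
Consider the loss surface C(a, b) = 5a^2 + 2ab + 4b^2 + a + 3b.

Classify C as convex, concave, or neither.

convex

C is quadratic, so its Hessian is the constant matrix H = [[10, 2], [2, 8]].
det(H) = 76, tr(H) = 18.
det(H) > 0 and tr(H) > 0, so H is positive definite everywhere: convex.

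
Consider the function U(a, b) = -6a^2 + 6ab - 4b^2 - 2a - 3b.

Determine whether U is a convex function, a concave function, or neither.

concave

U is quadratic, so its Hessian is the constant matrix H = [[-12, 6], [6, -8]].
det(H) = 60, tr(H) = -20.
det(H) > 0 and tr(H) < 0, so H is negative definite everywhere: concave.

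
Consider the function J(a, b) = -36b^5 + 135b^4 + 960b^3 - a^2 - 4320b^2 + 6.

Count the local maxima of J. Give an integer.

J separates as a function of a plus a function of b, so ∇J=0 decouples.
∂J/∂a = -2a = 0 at a ∈ {0}; ∂J/∂b = -180b(b - 4)(b - 3)(b + 4) = 0 at b ∈ {-4, 0, 3, 4}.
The Hessian is diagonal: diag(J_aa, J_bb). Second derivatives: J_aa(0)=-2; J_bb(-4)=40320, J_bb(0)=-8640, J_bb(3)=3780, J_bb(4)=-5760.
Local maxima occur where both diagonal entries negative: (0, 0), (0, 4). Count: 2.

2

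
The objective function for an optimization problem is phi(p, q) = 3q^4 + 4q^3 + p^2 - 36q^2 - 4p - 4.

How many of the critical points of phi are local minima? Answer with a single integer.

2

phi separates as a function of p plus a function of q, so ∇phi=0 decouples.
∂phi/∂p = 2(p - 2) = 0 at p ∈ {2}; ∂phi/∂q = 12q(q - 2)(q + 3) = 0 at q ∈ {-3, 0, 2}.
The Hessian is diagonal: diag(phi_pp, phi_qq). Second derivatives: phi_pp(2)=2; phi_qq(-3)=180, phi_qq(0)=-72, phi_qq(2)=120.
Local minima occur where both diagonal entries positive: (2, -3), (2, 2). Count: 2.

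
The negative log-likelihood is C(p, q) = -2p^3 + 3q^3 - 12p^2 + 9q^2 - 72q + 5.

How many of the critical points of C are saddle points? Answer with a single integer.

2

C separates as a function of p plus a function of q, so ∇C=0 decouples.
∂C/∂p = -6p(p + 4) = 0 at p ∈ {-4, 0}; ∂C/∂q = 9(q - 2)(q + 4) = 0 at q ∈ {-4, 2}.
The Hessian is diagonal: diag(C_pp, C_qq). Second derivatives: C_pp(-4)=24, C_pp(0)=-24; C_qq(-4)=-54, C_qq(2)=54.
Saddle points occur where the two diagonal entries have opposite signs: (-4, -4), (0, 2). Count: 2.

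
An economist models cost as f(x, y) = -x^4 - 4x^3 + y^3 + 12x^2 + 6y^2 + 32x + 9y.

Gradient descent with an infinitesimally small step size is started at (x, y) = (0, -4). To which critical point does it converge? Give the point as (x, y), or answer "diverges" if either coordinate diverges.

f is separable, so gradient descent decouples: x follows -∂f/∂x, y follows -∂f/∂y.
∂f/∂x = -4(x - 2)(x + 1)(x + 4); at x=0 this is 32, so x decreases.
∂f/∂y = 3(y + 1)(y + 3); at y=-4 this is 9, so y decreases.
The y-coordinate has no critical point in that direction and runs off to infinity.

diverges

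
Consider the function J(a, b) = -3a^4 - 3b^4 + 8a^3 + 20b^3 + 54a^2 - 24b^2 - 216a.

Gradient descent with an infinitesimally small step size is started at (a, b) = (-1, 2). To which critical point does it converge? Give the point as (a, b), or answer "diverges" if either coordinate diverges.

(2, 1)

J is separable, so gradient descent decouples: a follows -∂J/∂a, b follows -∂J/∂b.
∂J/∂a = -12(a - 3)(a - 2)(a + 3); at a=-1 this is -288, so a increases.
∂J/∂b = -12b(b - 4)(b - 1); at b=2 this is 48, so b decreases.
a converges to its nearest critical value 2 (a local min of the a-part); b converges to 1. The iterate converges to (2, 1).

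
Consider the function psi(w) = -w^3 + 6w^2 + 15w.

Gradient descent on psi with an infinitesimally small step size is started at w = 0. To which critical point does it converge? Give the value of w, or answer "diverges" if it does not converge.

psi'(w) = -3(w - 5)(w + 1), so psi'(0) = 15.
Gradient descent moves in the -psi' direction, i.e. w is decreasing.
The nearest critical point in that direction is w = -1, where psi'' = 18 > 0 (a local minimum). The iterate converges there.

-1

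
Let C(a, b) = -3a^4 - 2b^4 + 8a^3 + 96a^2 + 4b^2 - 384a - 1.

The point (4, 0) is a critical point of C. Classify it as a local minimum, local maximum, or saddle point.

The mixed partial ∂²C/∂a∂b is 0, so the Hessian at any point is diag(C_aa, C_bb) = diag(12(-3a^2 + 4a + 16), 8(-3b^2 + 1)).
At (4, 0): H = diag(-192, 8).
The eigenvalues have opposite signs, so H is indefinite: a saddle point.

saddle point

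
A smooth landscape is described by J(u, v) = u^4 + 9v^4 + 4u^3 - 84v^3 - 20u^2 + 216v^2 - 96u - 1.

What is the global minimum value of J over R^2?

-280

J(u,v) separates as P(u) + Q(v) − 1, so its minimum is min P + min Q − 1.
P'(u) = 4(u - 3)(u + 2)(u + 4) vanishes at u ∈ {-4, -2, 3}; Q'(v) = 36v(v - 4)(v - 3) vanishes at v ∈ {0, 3, 4}.
Local minima of P (where P''>0): P(-4)=64, P(3)=-279. Local minima of Q: Q(0)=0, Q(4)=384.
So the global minimum of J is P(3) + Q(0) − 1 = -279 + 0 − 1 = -280, attained at (3, 0).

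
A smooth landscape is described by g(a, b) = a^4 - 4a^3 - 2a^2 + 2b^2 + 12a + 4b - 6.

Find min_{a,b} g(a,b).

g(a,b) separates as P(a) + Q(b) − 6, so its minimum is min P + min Q − 6.
P'(a) = 4(a - 3)(a - 1)(a + 1) vanishes at a ∈ {-1, 1, 3}; Q'(b) = 4b + 4 vanishes at b ∈ {-1}.
Local minima of P (where P''>0): P(-1)=-9, P(3)=-9. Local minima of Q: Q(-1)=-2.
So the global minimum of g is P(-1) + Q(-1) − 6 = -9 − 2 − 6 = -17, attained at (-1, -1).

-17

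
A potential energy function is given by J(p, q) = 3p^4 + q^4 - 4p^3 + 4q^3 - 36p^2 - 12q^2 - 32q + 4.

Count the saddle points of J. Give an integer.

J separates as a function of p plus a function of q, so ∇J=0 decouples.
∂J/∂p = 12p(p - 3)(p + 2) = 0 at p ∈ {-2, 0, 3}; ∂J/∂q = 4(q - 2)(q + 1)(q + 4) = 0 at q ∈ {-4, -1, 2}.
The Hessian is diagonal: diag(J_pp, J_qq). Second derivatives: J_pp(-2)=120, J_pp(0)=-72, J_pp(3)=180; J_qq(-4)=72, J_qq(-1)=-36, J_qq(2)=72.
Saddle points occur where the two diagonal entries have opposite signs: (-2, -1), (0, -4), (0, 2), (3, -1). Count: 4.

4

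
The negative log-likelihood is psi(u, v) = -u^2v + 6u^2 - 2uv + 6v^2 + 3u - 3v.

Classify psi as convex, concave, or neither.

The term -u^2v is cubic, so the Hessian is not constant.
∂²psi/∂u² = -2v + 12, which takes both signs as v varies (negative for sufficiently large v). A diagonal entry of the Hessian changing sign means the Hessian is neither positive- nor negative-semidefinite on all of R^2.

neither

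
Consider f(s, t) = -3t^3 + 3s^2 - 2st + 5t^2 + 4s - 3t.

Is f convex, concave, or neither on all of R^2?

The term -3t^3 is cubic, so the Hessian is not constant.
∂²f/∂t² = -18t + 10, which takes both signs as t varies (negative for sufficiently large t). A diagonal entry of the Hessian changing sign means the Hessian is neither positive- nor negative-semidefinite on all of R^2.

neither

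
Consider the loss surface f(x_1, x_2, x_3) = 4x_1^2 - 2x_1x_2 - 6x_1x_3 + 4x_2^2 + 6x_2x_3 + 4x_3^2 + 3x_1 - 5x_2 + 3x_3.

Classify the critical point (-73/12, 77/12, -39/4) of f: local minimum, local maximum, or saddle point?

local minimum

The Hessian is constant: H = [[8, -2, -6], [-2, 8, 6], [-6, 6, 8]].
Leading principal minors: Δ₁ = 8, Δ₂ = 60, Δ₃ = 48.
All leading minors are positive, so H is positive definite: a local minimum.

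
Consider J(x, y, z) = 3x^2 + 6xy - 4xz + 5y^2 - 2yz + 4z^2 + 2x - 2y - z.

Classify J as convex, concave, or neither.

J is quadratic, so its Hessian is the constant matrix H = [[6, 6, -4], [6, 10, -2], [-4, -2, 8]].
Leading principal minors: 6, 24, 104.
All positive ⇒ H ≻ 0 ⇒ convex.

convex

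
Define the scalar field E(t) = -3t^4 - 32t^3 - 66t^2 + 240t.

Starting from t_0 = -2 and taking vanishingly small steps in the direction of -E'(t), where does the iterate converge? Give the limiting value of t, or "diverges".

-4

E'(t) = -12(t - 1)(t + 4)(t + 5), so E'(-2) = 216.
Gradient descent moves in the -E' direction, i.e. t is decreasing.
The nearest critical point in that direction is t = -4, where E'' = 60 > 0 (a local minimum). The iterate converges there.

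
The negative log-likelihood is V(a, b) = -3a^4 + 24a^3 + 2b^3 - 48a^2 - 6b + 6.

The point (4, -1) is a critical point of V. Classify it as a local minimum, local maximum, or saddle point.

local maximum

The mixed partial ∂²V/∂a∂b is 0, so the Hessian at any point is diag(V_aa, V_bb) = diag(12(-3a^2 + 12a - 8), 12b).
At (4, -1): H = diag(-96, -12).
Both eigenvalues are negative, so H is negative definite: a local maximum.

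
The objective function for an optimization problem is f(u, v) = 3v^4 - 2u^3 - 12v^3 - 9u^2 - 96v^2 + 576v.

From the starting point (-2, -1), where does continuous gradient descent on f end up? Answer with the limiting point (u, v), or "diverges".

f is separable, so gradient descent decouples: u follows -∂f/∂u, v follows -∂f/∂v.
∂f/∂u = -6u(u + 3); at u=-2 this is 12, so u decreases.
∂f/∂v = 12(v - 4)(v - 3)(v + 4); at v=-1 this is 720, so v decreases.
u converges to its nearest critical value -3 (a local min of the u-part); v converges to -4. The iterate converges to (-3, -4).

(-3, -4)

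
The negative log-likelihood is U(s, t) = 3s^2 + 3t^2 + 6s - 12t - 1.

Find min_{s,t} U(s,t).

-16

U(s,t) separates as P(s) + Q(t) − 1, so its minimum is min P + min Q − 1.
P'(s) = 6s + 6 vanishes at s ∈ {-1}; Q'(t) = 6(t - 2) vanishes at t ∈ {2}.
Local minima of P (where P''>0): P(-1)=-3. Local minima of Q: Q(2)=-12.
So the global minimum of U is P(-1) + Q(2) − 1 = -3 − 12 − 1 = -16, attained at (-1, 2).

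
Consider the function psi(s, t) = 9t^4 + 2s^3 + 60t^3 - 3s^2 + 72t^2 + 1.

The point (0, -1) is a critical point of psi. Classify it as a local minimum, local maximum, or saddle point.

local maximum

The mixed partial ∂²psi/∂s∂t is 0, so the Hessian at any point is diag(psi_ss, psi_tt) = diag(6(2s - 1), 36(3t^2 + 10t + 4)).
At (0, -1): H = diag(-6, -108).
Both eigenvalues are negative, so H is negative definite: a local maximum.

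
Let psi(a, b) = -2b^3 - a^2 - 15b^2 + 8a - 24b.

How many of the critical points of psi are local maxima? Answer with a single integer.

1

psi separates as a function of a plus a function of b, so ∇psi=0 decouples.
∂psi/∂a = -2(a - 4) = 0 at a ∈ {4}; ∂psi/∂b = -6(b + 1)(b + 4) = 0 at b ∈ {-4, -1}.
The Hessian is diagonal: diag(psi_aa, psi_bb). Second derivatives: psi_aa(4)=-2; psi_bb(-4)=18, psi_bb(-1)=-18.
Local maxima occur where both diagonal entries negative: (4, -1). Count: 1.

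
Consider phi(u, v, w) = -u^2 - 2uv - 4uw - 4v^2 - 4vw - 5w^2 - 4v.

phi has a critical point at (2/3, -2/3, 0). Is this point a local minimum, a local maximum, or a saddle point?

local maximum

The Hessian is constant: H = [[-2, -2, -4], [-2, -8, -4], [-4, -4, -10]].
Leading principal minors: Δ₁ = -2, Δ₂ = 12, Δ₃ = -24.
The minors alternate sign starting negative (−, +, −), so H is negative definite: a local maximum.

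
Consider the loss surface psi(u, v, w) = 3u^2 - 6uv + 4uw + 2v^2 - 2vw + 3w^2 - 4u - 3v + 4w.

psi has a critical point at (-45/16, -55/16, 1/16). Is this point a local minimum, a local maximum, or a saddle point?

saddle point

The Hessian is constant: H = [[6, -6, 4], [-6, 4, -2], [4, -2, 6]].
Leading principal minors: Δ₁ = 6, Δ₂ = -12, Δ₃ = -64.
The minors fit neither the all-positive nor the alternating-sign pattern, so H is indefinite: a saddle point.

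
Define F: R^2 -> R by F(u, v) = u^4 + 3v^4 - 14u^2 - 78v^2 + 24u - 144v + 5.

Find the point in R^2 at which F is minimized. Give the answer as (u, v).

F(u,v) separates as P(u) + Q(v) + 5, so its minimum is min P + min Q + 5.
P'(u) = 4(u - 2)(u - 1)(u + 3) vanishes at u ∈ {-3, 1, 2}; Q'(v) = 12(v - 4)(v + 1)(v + 3) vanishes at v ∈ {-3, -1, 4}.
Local minima of P (where P''>0): P(-3)=-117, P(2)=8. Local minima of Q: Q(-3)=-27, Q(4)=-1056.
So the global minimum of F is P(-3) + Q(4) + 5 = -117 − 1056 + 5 = -1168, attained at (-3, 4).

(-3, 4)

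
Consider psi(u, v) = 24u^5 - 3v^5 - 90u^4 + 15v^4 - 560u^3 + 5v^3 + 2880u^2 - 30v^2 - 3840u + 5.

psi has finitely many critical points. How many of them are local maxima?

psi separates as a function of u plus a function of v, so ∇psi=0 decouples.
∂psi/∂u = 120(u - 4)(u - 2)(u - 1)(u + 4) = 0 at u ∈ {-4, 1, 2, 4}; ∂psi/∂v = -15v(v - 4)(v - 1)(v + 1) = 0 at v ∈ {-1, 0, 1, 4}.
The Hessian is diagonal: diag(psi_uu, psi_vv). Second derivatives: psi_uu(-4)=-28800, psi_uu(1)=1800, psi_uu(2)=-1440, psi_uu(4)=5760; psi_vv(-1)=150, psi_vv(0)=-60, psi_vv(1)=90, psi_vv(4)=-900.
Local maxima occur where both diagonal entries negative: (-4, 0), (-4, 4), (2, 0), (2, 4). Count: 4.

4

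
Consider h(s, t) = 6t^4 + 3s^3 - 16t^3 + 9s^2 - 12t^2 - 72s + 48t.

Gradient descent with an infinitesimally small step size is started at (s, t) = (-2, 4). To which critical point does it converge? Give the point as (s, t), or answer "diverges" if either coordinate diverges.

(2, 2)

h is separable, so gradient descent decouples: s follows -∂h/∂s, t follows -∂h/∂t.
∂h/∂s = 9(s - 2)(s + 4); at s=-2 this is -72, so s increases.
∂h/∂t = 24(t - 2)(t - 1)(t + 1); at t=4 this is 720, so t decreases.
s converges to its nearest critical value 2 (a local min of the s-part); t converges to 2. The iterate converges to (2, 2).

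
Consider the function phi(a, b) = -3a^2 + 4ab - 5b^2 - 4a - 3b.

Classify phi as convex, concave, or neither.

phi is quadratic, so its Hessian is the constant matrix H = [[-6, 4], [4, -10]].
det(H) = 44, tr(H) = -16.
det(H) > 0 and tr(H) < 0, so H is negative definite everywhere: concave.

concave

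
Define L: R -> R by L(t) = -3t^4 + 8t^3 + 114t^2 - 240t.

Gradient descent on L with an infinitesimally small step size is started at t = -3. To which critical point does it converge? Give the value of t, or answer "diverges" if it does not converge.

1

L'(t) = -12(t - 5)(t - 1)(t + 4), so L'(-3) = -384.
Gradient descent moves in the -L' direction, i.e. t is increasing.
The nearest critical point in that direction is t = 1, where L'' = 240 > 0 (a local minimum). The iterate converges there.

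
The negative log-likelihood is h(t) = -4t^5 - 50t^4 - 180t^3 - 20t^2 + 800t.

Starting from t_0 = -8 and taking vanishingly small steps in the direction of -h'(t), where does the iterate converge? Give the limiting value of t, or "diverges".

h'(t) = -20(t - 1)(t + 2)(t + 4)(t + 5), so h'(-8) = -12960.
Gradient descent moves in the -h' direction, i.e. t is increasing.
The nearest critical point in that direction is t = -5, where h'' = 360 > 0 (a local minimum). The iterate converges there.

-5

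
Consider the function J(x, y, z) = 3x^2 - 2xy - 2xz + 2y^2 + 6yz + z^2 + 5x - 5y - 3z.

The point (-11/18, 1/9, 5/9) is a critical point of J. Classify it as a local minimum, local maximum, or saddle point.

The Hessian is constant: H = [[6, -2, -2], [-2, 4, 6], [-2, 6, 2]].
Leading principal minors: Δ₁ = 6, Δ₂ = 20, Δ₃ = -144.
The minors fit neither the all-positive nor the alternating-sign pattern, so H is indefinite: a saddle point.

saddle point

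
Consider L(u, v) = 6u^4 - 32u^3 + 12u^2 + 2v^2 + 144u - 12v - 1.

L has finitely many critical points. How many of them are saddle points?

L separates as a function of u plus a function of v, so ∇L=0 decouples.
∂L/∂u = 24(u - 3)(u - 2)(u + 1) = 0 at u ∈ {-1, 2, 3}; ∂L/∂v = 4(v - 3) = 0 at v ∈ {3}.
The Hessian is diagonal: diag(L_uu, L_vv). Second derivatives: L_uu(-1)=288, L_uu(2)=-72, L_uu(3)=96; L_vv(3)=4.
Saddle points occur where the two diagonal entries have opposite signs: (2, 3). Count: 1.

1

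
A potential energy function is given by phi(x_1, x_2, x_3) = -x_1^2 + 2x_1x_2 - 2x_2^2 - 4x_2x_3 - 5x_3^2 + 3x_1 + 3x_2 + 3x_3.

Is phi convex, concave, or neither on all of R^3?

concave

phi is quadratic, so its Hessian is the constant matrix H = [[-2, 2, 0], [2, -4, -4], [0, -4, -10]].
Leading principal minors: -2, 4, -8.
Signs alternate −, +, − ⇒ H ≺ 0 ⇒ concave.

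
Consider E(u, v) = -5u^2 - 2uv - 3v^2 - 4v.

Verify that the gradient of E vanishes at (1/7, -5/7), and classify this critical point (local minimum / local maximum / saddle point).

local maximum

∇E = (-10u - 2v, -2u - 6v - 4); substituting (1/7, -5/7) gives ∇E = (0, 0), so (1/7, -5/7) is indeed a critical point.
The Hessian of E is constant: H = [[-10, -2], [-2, -6]].
det(H) = (-10)·(-6) − (-2)² = 56.
det(H) > 0 and tr(H) = -16 < 0, so H is negative definite and the point is a local maximum.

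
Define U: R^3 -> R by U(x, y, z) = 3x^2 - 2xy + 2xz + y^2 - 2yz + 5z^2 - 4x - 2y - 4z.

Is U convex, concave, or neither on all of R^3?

U is quadratic, so its Hessian is the constant matrix H = [[6, -2, 2], [-2, 2, -2], [2, -2, 10]].
Leading principal minors: 6, 8, 64.
All positive ⇒ H ≻ 0 ⇒ convex.

convex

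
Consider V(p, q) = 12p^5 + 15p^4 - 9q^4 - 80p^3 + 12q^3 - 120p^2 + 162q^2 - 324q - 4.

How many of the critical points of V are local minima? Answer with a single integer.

V separates as a function of p plus a function of q, so ∇V=0 decouples.
∂V/∂p = 60p(p - 2)(p + 1)(p + 2) = 0 at p ∈ {-2, -1, 0, 2}; ∂V/∂q = -36(q - 3)(q - 1)(q + 3) = 0 at q ∈ {-3, 1, 3}.
The Hessian is diagonal: diag(V_pp, V_qq). Second derivatives: V_pp(-2)=-480, V_pp(-1)=180, V_pp(0)=-240, V_pp(2)=1440; V_qq(-3)=-864, V_qq(1)=288, V_qq(3)=-432.
Local minima occur where both diagonal entries positive: (-1, 1), (2, 1). Count: 2.

2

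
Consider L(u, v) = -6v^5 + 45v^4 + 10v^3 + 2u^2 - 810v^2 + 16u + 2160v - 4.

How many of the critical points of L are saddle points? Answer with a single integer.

2

L separates as a function of u plus a function of v, so ∇L=0 decouples.
∂L/∂u = 4(u + 4) = 0 at u ∈ {-4}; ∂L/∂v = -30(v - 4)(v - 3)(v - 2)(v + 3) = 0 at v ∈ {-3, 2, 3, 4}.
The Hessian is diagonal: diag(L_uu, L_vv). Second derivatives: L_uu(-4)=4; L_vv(-3)=6300, L_vv(2)=-300, L_vv(3)=180, L_vv(4)=-420.
Saddle points occur where the two diagonal entries have opposite signs: (-4, 2), (-4, 4). Count: 2.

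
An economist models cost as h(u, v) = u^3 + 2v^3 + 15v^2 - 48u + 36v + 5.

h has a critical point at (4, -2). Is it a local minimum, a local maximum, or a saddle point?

The mixed partial ∂²h/∂u∂v is 0, so the Hessian at any point is diag(h_uu, h_vv) = diag(6u, 6(2v + 5)).
At (4, -2): H = diag(24, 6).
Both eigenvalues are positive, so H is positive definite: a local minimum.

local minimum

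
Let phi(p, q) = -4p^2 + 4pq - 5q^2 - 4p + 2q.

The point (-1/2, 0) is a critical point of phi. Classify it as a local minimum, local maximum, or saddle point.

local maximum

The Hessian of phi is constant: H = [[-8, 4], [4, -10]].
det(H) = (-8)·(-10) − 4² = 64.
det(H) > 0 and tr(H) = -18 < 0, so H is negative definite and the point is a local maximum.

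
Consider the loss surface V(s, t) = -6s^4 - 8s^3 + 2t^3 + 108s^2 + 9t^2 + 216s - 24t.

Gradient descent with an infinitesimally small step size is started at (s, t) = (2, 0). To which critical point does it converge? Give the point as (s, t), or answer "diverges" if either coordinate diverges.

V is separable, so gradient descent decouples: s follows -∂V/∂s, t follows -∂V/∂t.
∂V/∂s = -24(s - 3)(s + 1)(s + 3); at s=2 this is 360, so s decreases.
∂V/∂t = 6(t - 1)(t + 4); at t=0 this is -24, so t increases.
s converges to its nearest critical value -1 (a local min of the s-part); t converges to 1. The iterate converges to (-1, 1).

(-1, 1)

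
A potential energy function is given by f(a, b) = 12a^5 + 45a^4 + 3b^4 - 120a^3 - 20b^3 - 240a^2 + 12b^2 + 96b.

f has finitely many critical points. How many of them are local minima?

f separates as a function of a plus a function of b, so ∇f=0 decouples.
∂f/∂a = 60a(a - 2)(a + 1)(a + 4) = 0 at a ∈ {-4, -1, 0, 2}; ∂f/∂b = 12(b - 4)(b - 2)(b + 1) = 0 at b ∈ {-1, 2, 4}.
The Hessian is diagonal: diag(f_aa, f_bb). Second derivatives: f_aa(-4)=-4320, f_aa(-1)=540, f_aa(0)=-480, f_aa(2)=2160; f_bb(-1)=180, f_bb(2)=-72, f_bb(4)=120.
Local minima occur where both diagonal entries positive: (-1, -1), (-1, 4), (2, -1), (2, 4). Count: 4.

4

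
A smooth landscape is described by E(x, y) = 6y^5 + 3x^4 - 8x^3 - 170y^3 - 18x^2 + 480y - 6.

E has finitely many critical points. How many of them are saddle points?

E separates as a function of x plus a function of y, so ∇E=0 decouples.
∂E/∂x = 12x(x - 3)(x + 1) = 0 at x ∈ {-1, 0, 3}; ∂E/∂y = 30(y - 4)(y - 1)(y + 1)(y + 4) = 0 at y ∈ {-4, -1, 1, 4}.
The Hessian is diagonal: diag(E_xx, E_yy). Second derivatives: E_xx(-1)=48, E_xx(0)=-36, E_xx(3)=144; E_yy(-4)=-3600, E_yy(-1)=900, E_yy(1)=-900, E_yy(4)=3600.
Saddle points occur where the two diagonal entries have opposite signs: (-1, -4), (-1, 1), (0, -1), (0, 4), (3, -4), (3, 1). Count: 6.

6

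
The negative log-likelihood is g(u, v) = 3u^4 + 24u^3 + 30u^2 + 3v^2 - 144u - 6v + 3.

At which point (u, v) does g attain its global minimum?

(1, 1)

g(u,v) separates as P(u) + Q(v) + 3, so its minimum is min P + min Q + 3.
P'(u) = 12(u - 1)(u + 3)(u + 4) vanishes at u ∈ {-4, -3, 1}; Q'(v) = 6v - 6 vanishes at v ∈ {1}.
Local minima of P (where P''>0): P(-4)=288, P(1)=-87. Local minima of Q: Q(1)=-3.
So the global minimum of g is P(1) + Q(1) + 3 = -87 − 3 + 3 = -87, attained at (1, 1).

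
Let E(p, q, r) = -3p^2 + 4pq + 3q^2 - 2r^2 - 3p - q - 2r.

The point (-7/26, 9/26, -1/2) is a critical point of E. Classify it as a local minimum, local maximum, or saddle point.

saddle point

The Hessian is constant: H = [[-6, 4, 0], [4, 6, 0], [0, 0, -4]].
Leading principal minors: Δ₁ = -6, Δ₂ = -52, Δ₃ = 208.
The minors fit neither the all-positive nor the alternating-sign pattern, so H is indefinite: a saddle point.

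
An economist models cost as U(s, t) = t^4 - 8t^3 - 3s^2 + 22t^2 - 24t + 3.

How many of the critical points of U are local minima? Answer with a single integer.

U separates as a function of s plus a function of t, so ∇U=0 decouples.
∂U/∂s = -6s = 0 at s ∈ {0}; ∂U/∂t = 4(t - 3)(t - 2)(t - 1) = 0 at t ∈ {1, 2, 3}.
The Hessian is diagonal: diag(U_ss, U_tt). Second derivatives: U_ss(0)=-6; U_tt(1)=8, U_tt(2)=-4, U_tt(3)=8.
Local minima occur where both diagonal entries positive: none. Count: 0.

0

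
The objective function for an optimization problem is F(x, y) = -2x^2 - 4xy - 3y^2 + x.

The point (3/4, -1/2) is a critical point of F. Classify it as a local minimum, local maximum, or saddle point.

local maximum

The Hessian of F is constant: H = [[-4, -4], [-4, -6]].
det(H) = (-4)·(-6) − (-4)² = 8.
det(H) > 0 and tr(H) = -10 < 0, so H is negative definite and the point is a local maximum.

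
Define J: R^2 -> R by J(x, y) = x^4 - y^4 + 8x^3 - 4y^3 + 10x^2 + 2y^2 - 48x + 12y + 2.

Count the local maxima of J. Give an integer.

J separates as a function of x plus a function of y, so ∇J=0 decouples.
∂J/∂x = 4(x - 1)(x + 3)(x + 4) = 0 at x ∈ {-4, -3, 1}; ∂J/∂y = -4(y - 1)(y + 1)(y + 3) = 0 at y ∈ {-3, -1, 1}.
The Hessian is diagonal: diag(J_xx, J_yy). Second derivatives: J_xx(-4)=20, J_xx(-3)=-16, J_xx(1)=80; J_yy(-3)=-32, J_yy(-1)=16, J_yy(1)=-32.
Local maxima occur where both diagonal entries negative: (-3, -3), (-3, 1). Count: 2.

2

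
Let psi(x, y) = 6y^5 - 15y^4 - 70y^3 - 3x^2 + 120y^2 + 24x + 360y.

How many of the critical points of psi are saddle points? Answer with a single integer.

2

psi separates as a function of x plus a function of y, so ∇psi=0 decouples.
∂psi/∂x = -6(x - 4) = 0 at x ∈ {4}; ∂psi/∂y = 30(y - 3)(y - 2)(y + 1)(y + 2) = 0 at y ∈ {-2, -1, 2, 3}.
The Hessian is diagonal: diag(psi_xx, psi_yy). Second derivatives: psi_xx(4)=-6; psi_yy(-2)=-600, psi_yy(-1)=360, psi_yy(2)=-360, psi_yy(3)=600.
Saddle points occur where the two diagonal entries have opposite signs: (4, -1), (4, 3). Count: 2.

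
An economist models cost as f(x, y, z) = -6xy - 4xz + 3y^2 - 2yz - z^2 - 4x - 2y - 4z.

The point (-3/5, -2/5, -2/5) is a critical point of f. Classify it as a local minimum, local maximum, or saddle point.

The Hessian is constant: H = [[0, -6, -4], [-6, 6, -2], [-4, -2, -2]].
Leading principal minors: Δ₁ = 0, Δ₂ = -36, Δ₃ = -120.
The minors fit neither the all-positive nor the alternating-sign pattern, so H is indefinite: a saddle point.

saddle point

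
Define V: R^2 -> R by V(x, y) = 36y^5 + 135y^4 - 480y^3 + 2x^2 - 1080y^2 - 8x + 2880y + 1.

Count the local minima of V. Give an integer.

V separates as a function of x plus a function of y, so ∇V=0 decouples.
∂V/∂x = 4(x - 2) = 0 at x ∈ {2}; ∂V/∂y = 180(y - 2)(y - 1)(y + 2)(y + 4) = 0 at y ∈ {-4, -2, 1, 2}.
The Hessian is diagonal: diag(V_xx, V_yy). Second derivatives: V_xx(2)=4; V_yy(-4)=-10800, V_yy(-2)=4320, V_yy(1)=-2700, V_yy(2)=4320.
Local minima occur where both diagonal entries positive: (2, -2), (2, 2). Count: 2.

2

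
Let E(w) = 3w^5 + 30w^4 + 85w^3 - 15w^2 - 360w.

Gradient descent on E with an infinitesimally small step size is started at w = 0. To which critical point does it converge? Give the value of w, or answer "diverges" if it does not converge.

E'(w) = 15(w - 1)(w + 2)(w + 3)(w + 4), so E'(0) = -360.
Gradient descent moves in the -E' direction, i.e. w is increasing.
The nearest critical point in that direction is w = 1, where E'' = 900 > 0 (a local minimum). The iterate converges there.

1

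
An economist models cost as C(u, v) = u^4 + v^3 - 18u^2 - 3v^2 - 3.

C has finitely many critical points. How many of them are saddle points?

C separates as a function of u plus a function of v, so ∇C=0 decouples.
∂C/∂u = 4u(u - 3)(u + 3) = 0 at u ∈ {-3, 0, 3}; ∂C/∂v = 3v(v - 2) = 0 at v ∈ {0, 2}.
The Hessian is diagonal: diag(C_uu, C_vv). Second derivatives: C_uu(-3)=72, C_uu(0)=-36, C_uu(3)=72; C_vv(0)=-6, C_vv(2)=6.
Saddle points occur where the two diagonal entries have opposite signs: (-3, 0), (0, 2), (3, 0). Count: 3.

3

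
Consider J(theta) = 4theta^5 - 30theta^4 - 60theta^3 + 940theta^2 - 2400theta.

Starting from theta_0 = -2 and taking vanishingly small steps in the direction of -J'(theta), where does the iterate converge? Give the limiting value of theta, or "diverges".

2

J'(theta) = 20(theta - 5)(theta - 3)(theta - 2)(theta + 4), so J'(-2) = -5600.
Gradient descent moves in the -J' direction, i.e. theta is increasing.
The nearest critical point in that direction is theta = 2, where J'' = 360 > 0 (a local minimum). The iterate converges there.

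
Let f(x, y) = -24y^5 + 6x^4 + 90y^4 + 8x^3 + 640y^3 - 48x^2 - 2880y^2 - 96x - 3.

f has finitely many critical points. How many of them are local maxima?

f separates as a function of x plus a function of y, so ∇f=0 decouples.
∂f/∂x = 24(x - 2)(x + 1)(x + 2) = 0 at x ∈ {-2, -1, 2}; ∂f/∂y = -120y(y - 4)(y - 3)(y + 4) = 0 at y ∈ {-4, 0, 3, 4}.
The Hessian is diagonal: diag(f_xx, f_yy). Second derivatives: f_xx(-2)=96, f_xx(-1)=-72, f_xx(2)=288; f_yy(-4)=26880, f_yy(0)=-5760, f_yy(3)=2520, f_yy(4)=-3840.
Local maxima occur where both diagonal entries negative: (-1, 0), (-1, 4). Count: 2.

2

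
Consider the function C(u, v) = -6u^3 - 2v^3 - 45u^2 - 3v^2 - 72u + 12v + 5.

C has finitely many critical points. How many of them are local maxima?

C separates as a function of u plus a function of v, so ∇C=0 decouples.
∂C/∂u = -18(u + 1)(u + 4) = 0 at u ∈ {-4, -1}; ∂C/∂v = -6(v - 1)(v + 2) = 0 at v ∈ {-2, 1}.
The Hessian is diagonal: diag(C_uu, C_vv). Second derivatives: C_uu(-4)=54, C_uu(-1)=-54; C_vv(-2)=18, C_vv(1)=-18.
Local maxima occur where both diagonal entries negative: (-1, 1). Count: 1.

1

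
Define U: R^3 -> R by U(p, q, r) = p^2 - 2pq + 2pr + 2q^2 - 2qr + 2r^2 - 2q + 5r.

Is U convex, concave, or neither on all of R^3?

U is quadratic, so its Hessian is the constant matrix H = [[2, -2, 2], [-2, 4, -2], [2, -2, 4]].
Leading principal minors: 2, 4, 8.
All positive ⇒ H ≻ 0 ⇒ convex.

convex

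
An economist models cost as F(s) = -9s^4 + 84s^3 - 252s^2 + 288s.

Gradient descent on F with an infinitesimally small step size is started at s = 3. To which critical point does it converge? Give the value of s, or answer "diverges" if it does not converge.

F'(s) = -36(s - 4)(s - 2)(s - 1), so F'(3) = 72.
Gradient descent moves in the -F' direction, i.e. s is decreasing.
The nearest critical point in that direction is s = 2, where F'' = 72 > 0 (a local minimum). The iterate converges there.

2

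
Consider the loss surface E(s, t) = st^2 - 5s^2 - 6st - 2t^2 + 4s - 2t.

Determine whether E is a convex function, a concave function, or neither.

The term st^2 is cubic, so the Hessian is not constant.
∂²E/∂t² = 2s - 4, which takes both signs as s varies (negative for sufficiently negative s). A diagonal entry of the Hessian changing sign means the Hessian is neither positive- nor negative-semidefinite on all of R^2.

neither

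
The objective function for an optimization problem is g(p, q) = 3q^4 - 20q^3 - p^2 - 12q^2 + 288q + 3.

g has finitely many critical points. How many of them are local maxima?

1

g separates as a function of p plus a function of q, so ∇g=0 decouples.
∂g/∂p = -2p = 0 at p ∈ {0}; ∂g/∂q = 12(q - 4)(q - 3)(q + 2) = 0 at q ∈ {-2, 3, 4}.
The Hessian is diagonal: diag(g_pp, g_qq). Second derivatives: g_pp(0)=-2; g_qq(-2)=360, g_qq(3)=-60, g_qq(4)=72.
Local maxima occur where both diagonal entries negative: (0, 3). Count: 1.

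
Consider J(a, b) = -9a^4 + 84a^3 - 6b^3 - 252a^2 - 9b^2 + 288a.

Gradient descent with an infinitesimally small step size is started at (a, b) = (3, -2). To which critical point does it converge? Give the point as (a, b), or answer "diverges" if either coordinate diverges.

(2, -1)

J is separable, so gradient descent decouples: a follows -∂J/∂a, b follows -∂J/∂b.
∂J/∂a = -36(a - 4)(a - 2)(a - 1); at a=3 this is 72, so a decreases.
∂J/∂b = -18b(b + 1); at b=-2 this is -36, so b increases.
a converges to its nearest critical value 2 (a local min of the a-part); b converges to -1. The iterate converges to (2, -1).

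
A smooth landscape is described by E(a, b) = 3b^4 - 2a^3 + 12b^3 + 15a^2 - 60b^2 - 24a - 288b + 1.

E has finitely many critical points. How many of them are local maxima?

E separates as a function of a plus a function of b, so ∇E=0 decouples.
∂E/∂a = -6(a - 4)(a - 1) = 0 at a ∈ {1, 4}; ∂E/∂b = 12(b - 3)(b + 2)(b + 4) = 0 at b ∈ {-4, -2, 3}.
The Hessian is diagonal: diag(E_aa, E_bb). Second derivatives: E_aa(1)=18, E_aa(4)=-18; E_bb(-4)=168, E_bb(-2)=-120, E_bb(3)=420.
Local maxima occur where both diagonal entries negative: (4, -2). Count: 1.

1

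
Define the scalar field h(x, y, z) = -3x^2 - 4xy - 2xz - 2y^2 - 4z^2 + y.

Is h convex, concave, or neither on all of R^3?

h is quadratic, so its Hessian is the constant matrix H = [[-6, -4, -2], [-4, -4, 0], [-2, 0, -8]].
Leading principal minors: -6, 8, -48.
Signs alternate −, +, − ⇒ H ≺ 0 ⇒ concave.

concave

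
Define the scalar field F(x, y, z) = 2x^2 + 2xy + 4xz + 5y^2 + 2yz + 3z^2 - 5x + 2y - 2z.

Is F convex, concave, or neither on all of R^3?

F is quadratic, so its Hessian is the constant matrix H = [[4, 2, 4], [2, 10, 2], [4, 2, 6]].
Leading principal minors: 4, 36, 72.
All positive ⇒ H ≻ 0 ⇒ convex.

convex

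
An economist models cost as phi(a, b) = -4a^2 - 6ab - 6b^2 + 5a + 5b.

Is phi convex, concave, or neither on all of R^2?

phi is quadratic, so its Hessian is the constant matrix H = [[-8, -6], [-6, -12]].
det(H) = 60, tr(H) = -20.
det(H) > 0 and tr(H) < 0, so H is negative definite everywhere: concave.

concave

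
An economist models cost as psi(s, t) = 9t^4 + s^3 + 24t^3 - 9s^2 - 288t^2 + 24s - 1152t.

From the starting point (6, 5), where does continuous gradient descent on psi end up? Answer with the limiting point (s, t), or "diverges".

(4, 4)

psi is separable, so gradient descent decouples: s follows -∂psi/∂s, t follows -∂psi/∂t.
∂psi/∂s = 3(s - 4)(s - 2); at s=6 this is 24, so s decreases.
∂psi/∂t = 36(t - 4)(t + 2)(t + 4); at t=5 this is 2268, so t decreases.
s converges to its nearest critical value 4 (a local min of the s-part); t converges to 4. The iterate converges to (4, 4).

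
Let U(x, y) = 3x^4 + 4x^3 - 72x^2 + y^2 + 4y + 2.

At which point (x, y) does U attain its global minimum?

U(x,y) separates as P(x) + Q(y) + 2, so its minimum is min P + min Q + 2.
P'(x) = 12x(x - 3)(x + 4) vanishes at x ∈ {-4, 0, 3}; Q'(y) = 2y + 4 vanishes at y ∈ {-2}.
Local minima of P (where P''>0): P(-4)=-640, P(3)=-297. Local minima of Q: Q(-2)=-4.
So the global minimum of U is P(-4) + Q(-2) + 2 = -640 − 4 + 2 = -642, attained at (-4, -2).

(-4, -2)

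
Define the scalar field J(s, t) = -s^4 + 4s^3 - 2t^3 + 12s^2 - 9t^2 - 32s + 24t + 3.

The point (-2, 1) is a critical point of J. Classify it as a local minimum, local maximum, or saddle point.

local maximum

The mixed partial ∂²J/∂s∂t is 0, so the Hessian at any point is diag(J_ss, J_tt) = diag(12(-s^2 + 2s + 2), -6(2t + 3)).
At (-2, 1): H = diag(-72, -30).
Both eigenvalues are negative, so H is negative definite: a local maximum.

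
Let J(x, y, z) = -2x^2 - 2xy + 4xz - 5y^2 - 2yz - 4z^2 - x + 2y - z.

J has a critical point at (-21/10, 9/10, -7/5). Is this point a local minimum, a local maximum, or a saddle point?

The Hessian is constant: H = [[-4, -2, 4], [-2, -10, -2], [4, -2, -8]].
Leading principal minors: Δ₁ = -4, Δ₂ = 36, Δ₃ = -80.
The minors alternate sign starting negative (−, +, −), so H is negative definite: a local maximum.

local maximum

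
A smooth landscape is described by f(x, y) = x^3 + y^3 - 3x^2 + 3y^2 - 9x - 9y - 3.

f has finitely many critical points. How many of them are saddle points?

f separates as a function of x plus a function of y, so ∇f=0 decouples.
∂f/∂x = 3(x - 3)(x + 1) = 0 at x ∈ {-1, 3}; ∂f/∂y = 3(y - 1)(y + 3) = 0 at y ∈ {-3, 1}.
The Hessian is diagonal: diag(f_xx, f_yy). Second derivatives: f_xx(-1)=-12, f_xx(3)=12; f_yy(-3)=-12, f_yy(1)=12.
Saddle points occur where the two diagonal entries have opposite signs: (-1, 1), (3, -3). Count: 2.

2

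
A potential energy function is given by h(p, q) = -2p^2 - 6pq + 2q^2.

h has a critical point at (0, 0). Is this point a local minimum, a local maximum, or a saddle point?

The Hessian of h is constant: H = [[-4, -6], [-6, 4]].
det(H) = (-4)·4 − (-6)² = -52.
Since det(H) < 0, H is indefinite and the critical point is a saddle point.

saddle point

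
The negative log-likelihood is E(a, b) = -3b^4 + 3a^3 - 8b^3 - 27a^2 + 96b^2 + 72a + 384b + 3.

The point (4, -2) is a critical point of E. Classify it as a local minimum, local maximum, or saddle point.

The mixed partial ∂²E/∂a∂b is 0, so the Hessian at any point is diag(E_aa, E_bb) = diag(18(a - 3), 12(-3b^2 - 4b + 16)).
At (4, -2): H = diag(18, 144).
Both eigenvalues are positive, so H is positive definite: a local minimum.

local minimum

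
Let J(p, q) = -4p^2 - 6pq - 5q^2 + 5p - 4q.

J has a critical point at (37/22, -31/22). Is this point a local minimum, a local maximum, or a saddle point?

local maximum

The Hessian of J is constant: H = [[-8, -6], [-6, -10]].
det(H) = (-8)·(-10) − (-6)² = 44.
det(H) > 0 and tr(H) = -18 < 0, so H is negative definite and the point is a local maximum.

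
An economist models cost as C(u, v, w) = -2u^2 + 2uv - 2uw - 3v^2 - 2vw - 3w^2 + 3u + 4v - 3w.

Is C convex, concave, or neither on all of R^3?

concave

C is quadratic, so its Hessian is the constant matrix H = [[-4, 2, -2], [2, -6, -2], [-2, -2, -6]].
Leading principal minors: -4, 20, -64.
Signs alternate −, +, − ⇒ H ≺ 0 ⇒ concave.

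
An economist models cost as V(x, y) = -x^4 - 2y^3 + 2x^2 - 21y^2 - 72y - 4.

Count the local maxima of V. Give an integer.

2

V separates as a function of x plus a function of y, so ∇V=0 decouples.
∂V/∂x = -4x(x - 1)(x + 1) = 0 at x ∈ {-1, 0, 1}; ∂V/∂y = -6(y + 3)(y + 4) = 0 at y ∈ {-4, -3}.
The Hessian is diagonal: diag(V_xx, V_yy). Second derivatives: V_xx(-1)=-8, V_xx(0)=4, V_xx(1)=-8; V_yy(-4)=6, V_yy(-3)=-6.
Local maxima occur where both diagonal entries negative: (-1, -3), (1, -3). Count: 2.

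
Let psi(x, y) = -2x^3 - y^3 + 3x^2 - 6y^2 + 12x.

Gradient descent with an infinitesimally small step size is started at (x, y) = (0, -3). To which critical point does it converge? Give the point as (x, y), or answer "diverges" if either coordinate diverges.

(-1, -4)

psi is separable, so gradient descent decouples: x follows -∂psi/∂x, y follows -∂psi/∂y.
∂psi/∂x = -6(x - 2)(x + 1); at x=0 this is 12, so x decreases.
∂psi/∂y = -3y(y + 4); at y=-3 this is 9, so y decreases.
x converges to its nearest critical value -1 (a local min of the x-part); y converges to -4. The iterate converges to (-1, -4).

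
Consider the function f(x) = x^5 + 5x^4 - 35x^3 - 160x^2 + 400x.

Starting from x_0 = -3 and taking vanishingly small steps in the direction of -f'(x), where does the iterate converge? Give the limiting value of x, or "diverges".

-4

f'(x) = 5(x - 4)(x - 1)(x + 4)(x + 5), so f'(-3) = 280.
Gradient descent moves in the -f' direction, i.e. x is decreasing.
The nearest critical point in that direction is x = -4, where f'' = 200 > 0 (a local minimum). The iterate converges there.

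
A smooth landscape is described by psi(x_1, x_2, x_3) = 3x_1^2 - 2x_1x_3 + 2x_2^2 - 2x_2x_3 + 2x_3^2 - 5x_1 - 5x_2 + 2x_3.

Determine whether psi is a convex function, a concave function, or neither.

convex

psi is quadratic, so its Hessian is the constant matrix H = [[6, 0, -2], [0, 4, -2], [-2, -2, 4]].
Leading principal minors: 6, 24, 56.
All positive ⇒ H ≻ 0 ⇒ convex.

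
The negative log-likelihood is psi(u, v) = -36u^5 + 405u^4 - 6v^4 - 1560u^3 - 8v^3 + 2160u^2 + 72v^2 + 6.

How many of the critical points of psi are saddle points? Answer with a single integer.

psi separates as a function of u plus a function of v, so ∇psi=0 decouples.
∂psi/∂u = -180u(u - 4)(u - 3)(u - 2) = 0 at u ∈ {0, 2, 3, 4}; ∂psi/∂v = -24v(v - 2)(v + 3) = 0 at v ∈ {-3, 0, 2}.
The Hessian is diagonal: diag(psi_uu, psi_vv). Second derivatives: psi_uu(0)=4320, psi_uu(2)=-720, psi_uu(3)=540, psi_uu(4)=-1440; psi_vv(-3)=-360, psi_vv(0)=144, psi_vv(2)=-240.
Saddle points occur where the two diagonal entries have opposite signs: (0, -3), (0, 2), (2, 0), (3, -3), (3, 2), (4, 0). Count: 6.

6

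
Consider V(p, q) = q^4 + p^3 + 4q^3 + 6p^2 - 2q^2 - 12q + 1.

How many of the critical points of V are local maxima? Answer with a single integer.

V separates as a function of p plus a function of q, so ∇V=0 decouples.
∂V/∂p = 3p(p + 4) = 0 at p ∈ {-4, 0}; ∂V/∂q = 4(q - 1)(q + 1)(q + 3) = 0 at q ∈ {-3, -1, 1}.
The Hessian is diagonal: diag(V_pp, V_qq). Second derivatives: V_pp(-4)=-12, V_pp(0)=12; V_qq(-3)=32, V_qq(-1)=-16, V_qq(1)=32.
Local maxima occur where both diagonal entries negative: (-4, -1). Count: 1.

1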